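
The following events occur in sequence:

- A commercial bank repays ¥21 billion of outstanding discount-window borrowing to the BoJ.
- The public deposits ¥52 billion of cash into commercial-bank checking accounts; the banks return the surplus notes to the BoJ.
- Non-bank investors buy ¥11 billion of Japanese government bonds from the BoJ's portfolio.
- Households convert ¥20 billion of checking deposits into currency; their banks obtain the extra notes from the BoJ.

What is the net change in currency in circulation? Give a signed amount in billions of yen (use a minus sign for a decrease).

-¥32 billion

BoJ balance sheet:
  Assets:      Securities −¥11B, Loans to banks −¥21B
  Liabilities: Currency in circulation −¥32B
So the change in currency in circulation is -¥32 billion.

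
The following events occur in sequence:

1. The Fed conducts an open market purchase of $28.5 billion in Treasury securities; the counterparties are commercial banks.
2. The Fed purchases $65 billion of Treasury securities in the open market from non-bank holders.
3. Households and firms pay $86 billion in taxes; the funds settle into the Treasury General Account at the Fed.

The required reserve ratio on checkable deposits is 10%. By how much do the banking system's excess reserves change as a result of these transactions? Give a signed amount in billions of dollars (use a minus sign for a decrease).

OMO purchase (from banks) $28.5 billion: reserves +$28.5B, deposits 0.
Asset purchase (from non-banks) $65 billion: reserves +$65B, deposits +$65B.
Government account inflow $86 billion: reserves −$86B, deposits −$86B.
Totals: Δreserves = +$7.5B, Δdeposits = −$21B.
Δrequired reserves = 10% × −$21B = −$2.1B.
Δexcess reserves = Δreserves − Δrequired = +$7.5B − (−$2.1B) = +$9.6 billion.

+$9.6 billion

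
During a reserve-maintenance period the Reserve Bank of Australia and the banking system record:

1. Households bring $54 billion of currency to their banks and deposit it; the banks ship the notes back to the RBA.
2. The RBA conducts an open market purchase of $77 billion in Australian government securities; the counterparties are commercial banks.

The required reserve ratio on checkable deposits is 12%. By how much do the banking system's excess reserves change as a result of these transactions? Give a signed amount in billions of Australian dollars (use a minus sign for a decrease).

+$124.52 billion

Currency deposit $54 billion: reserves +$54B, deposits +$54B.
OMO purchase (from banks) $77 billion: reserves +$77B, deposits 0.
Totals: Δreserves = +$131B, Δdeposits = +$54B.
Δrequired reserves = 12% × +$54B = +$6.48B.
Δexcess reserves = Δreserves − Δrequired = +$131B − (+$6.48B) = +$124.52 billion.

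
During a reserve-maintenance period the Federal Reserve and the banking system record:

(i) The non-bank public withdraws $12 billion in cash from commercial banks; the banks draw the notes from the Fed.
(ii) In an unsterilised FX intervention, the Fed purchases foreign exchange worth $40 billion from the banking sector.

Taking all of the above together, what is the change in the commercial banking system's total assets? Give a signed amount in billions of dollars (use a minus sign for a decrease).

-$12 billion

Currency withdrawal $12 billion: bank balance sheets shrink → −$12B.
FX purchase $40 billion: just an asset swap on bank balance sheets → 0.
Net: −12 + 0 = -$12 billion.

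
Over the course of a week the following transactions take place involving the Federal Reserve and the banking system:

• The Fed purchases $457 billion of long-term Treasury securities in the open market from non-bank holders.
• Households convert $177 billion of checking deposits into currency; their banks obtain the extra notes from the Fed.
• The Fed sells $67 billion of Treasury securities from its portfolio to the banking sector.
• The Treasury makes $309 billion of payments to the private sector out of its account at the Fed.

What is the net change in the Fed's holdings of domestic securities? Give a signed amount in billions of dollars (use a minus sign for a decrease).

+$390 billion

Fed balance sheet:
  Assets:      Securities +$390B
  Liabilities: Bank reserves +$522B, Currency in circulation +$177B, Government deposits −$309B
So the change in the Fed's holdings of domestic securities is +$390 billion.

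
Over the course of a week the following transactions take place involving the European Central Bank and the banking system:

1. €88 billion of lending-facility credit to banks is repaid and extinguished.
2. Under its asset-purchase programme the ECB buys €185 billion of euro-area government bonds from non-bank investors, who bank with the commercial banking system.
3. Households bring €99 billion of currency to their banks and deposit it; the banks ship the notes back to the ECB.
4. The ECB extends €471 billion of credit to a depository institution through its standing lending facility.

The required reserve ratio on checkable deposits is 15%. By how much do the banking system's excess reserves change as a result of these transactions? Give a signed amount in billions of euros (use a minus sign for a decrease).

Discount-window repayment €88 billion: reserves −€88B, deposits 0.
Asset purchase (from non-banks) €185 billion: reserves +€185B, deposits +€185B.
Currency deposit €99 billion: reserves +€99B, deposits +€99B.
Discount-window loan €471 billion: reserves +€471B, deposits 0.
Totals: Δreserves = +€667B, Δdeposits = +€284B.
Δrequired reserves = 15% × +€284B = +€42.6B.
Δexcess reserves = Δreserves − Δrequired = +€667B − (+€42.6B) = +€624.4 billion.

+€624.4 billion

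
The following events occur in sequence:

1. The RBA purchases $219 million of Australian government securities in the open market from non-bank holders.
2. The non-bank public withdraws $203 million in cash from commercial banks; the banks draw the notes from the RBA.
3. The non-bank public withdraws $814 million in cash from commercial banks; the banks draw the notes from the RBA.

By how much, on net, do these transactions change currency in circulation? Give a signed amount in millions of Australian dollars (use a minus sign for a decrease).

Asset purchase (from non-banks) $219 million: no currency enters or leaves circulation → 0.
Currency withdrawal $203 million: notes leave the central bank → +$203M.
Currency withdrawal $814 million: notes leave the central bank → +$814M.
Net: 0 + 203 + 814 = +$1017 million.

+$1017 million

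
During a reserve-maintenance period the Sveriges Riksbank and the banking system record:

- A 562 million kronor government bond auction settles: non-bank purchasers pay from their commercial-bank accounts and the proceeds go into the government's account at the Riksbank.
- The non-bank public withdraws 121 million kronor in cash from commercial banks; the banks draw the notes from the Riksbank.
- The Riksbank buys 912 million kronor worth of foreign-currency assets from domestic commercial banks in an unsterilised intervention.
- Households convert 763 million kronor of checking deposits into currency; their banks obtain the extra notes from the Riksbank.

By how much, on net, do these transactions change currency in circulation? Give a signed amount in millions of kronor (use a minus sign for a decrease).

+884 million

Riksbank balance sheet:
  Assets:      Foreign assets +912M
  Liabilities: Bank reserves −534M, Currency in circulation +884M, Government deposits +562M
Commercial banking system:
  Assets:      Reserves at CB −534M, Foreign assets −912M
  Liabilities: Checkable deposits −1446M
So the change in currency in circulation is +884 million.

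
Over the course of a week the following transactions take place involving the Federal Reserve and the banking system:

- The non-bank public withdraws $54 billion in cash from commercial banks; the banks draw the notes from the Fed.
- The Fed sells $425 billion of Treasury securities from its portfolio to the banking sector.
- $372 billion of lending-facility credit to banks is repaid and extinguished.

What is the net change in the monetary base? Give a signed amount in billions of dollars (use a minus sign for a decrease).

Currency withdrawal $54 billion: just a shift between currency and reserves — both are base money → 0.
OMO sale (to banks) $425 billion: Fed balance sheet contracts → −$425B.
Discount-window repayment $372 billion: Fed balance sheet contracts → −$372B.
Net: 0 − 425 − 372 = -$797 billion.

-$797 billion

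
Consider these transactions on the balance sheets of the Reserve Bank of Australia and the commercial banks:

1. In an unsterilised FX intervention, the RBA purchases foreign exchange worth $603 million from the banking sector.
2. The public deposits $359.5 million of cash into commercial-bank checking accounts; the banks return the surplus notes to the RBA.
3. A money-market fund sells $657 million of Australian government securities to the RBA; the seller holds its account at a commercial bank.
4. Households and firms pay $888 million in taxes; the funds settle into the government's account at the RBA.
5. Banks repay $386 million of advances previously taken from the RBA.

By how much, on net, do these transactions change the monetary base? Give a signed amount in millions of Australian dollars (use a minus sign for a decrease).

-$14 million

RBA balance sheet:
  Assets:      Securities +$657M, Loans to banks −$386M, Foreign assets +$603M
  Liabilities: Bank reserves +$345.5M, Currency in circulation −$359.5M, Government deposits +$888M
Monetary base = currency + reserves: −$359.5M + (+$345.5M) = -$14 million.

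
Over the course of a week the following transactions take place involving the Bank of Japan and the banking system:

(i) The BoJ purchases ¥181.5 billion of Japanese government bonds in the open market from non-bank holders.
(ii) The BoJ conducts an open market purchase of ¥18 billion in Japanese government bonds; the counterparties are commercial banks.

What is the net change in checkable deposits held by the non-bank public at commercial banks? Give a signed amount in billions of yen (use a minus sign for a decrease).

Asset purchase (from non-banks) ¥181.5 billion: non-bank counterparties' bank balances rise → +¥181.5B.
OMO purchase (from banks) ¥18 billion: the counterparty is a bank, so public deposits are unchanged → 0.
Net: 181.5 + 0 = +¥181.5 billion.

+¥181.5 billion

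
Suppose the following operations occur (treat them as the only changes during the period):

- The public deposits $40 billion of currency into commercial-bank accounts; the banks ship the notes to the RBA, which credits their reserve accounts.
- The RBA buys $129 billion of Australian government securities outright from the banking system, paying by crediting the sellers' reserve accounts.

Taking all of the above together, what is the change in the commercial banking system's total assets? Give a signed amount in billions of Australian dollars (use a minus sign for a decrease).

+$40 billion

RBA balance sheet:
  Assets:      Securities +$129B
  Liabilities: Bank reserves +$169B, Currency in circulation −$40B
Commercial banking system:
  Assets:      Reserves at CB +$169B, Securities −$129B
  Liabilities: Checkable deposits +$40B
Change in total bank assets = +$40 billion.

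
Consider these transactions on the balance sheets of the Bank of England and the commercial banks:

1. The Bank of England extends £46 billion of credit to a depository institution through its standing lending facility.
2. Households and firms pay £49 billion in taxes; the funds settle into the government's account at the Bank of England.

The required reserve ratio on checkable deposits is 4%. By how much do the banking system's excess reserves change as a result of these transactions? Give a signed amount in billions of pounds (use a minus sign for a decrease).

Discount-window loan £46 billion: reserves +£46B, deposits 0.
Government account inflow £49 billion: reserves −£49B, deposits −£49B.
Totals: Δreserves = −£3B, Δdeposits = −£49B.
Δrequired reserves = 4% × −£49B = −£1.96B.
Δexcess reserves = Δreserves − Δrequired = −£3B − (−£1.96B) = -£1.04 billion.

-£1.04 billion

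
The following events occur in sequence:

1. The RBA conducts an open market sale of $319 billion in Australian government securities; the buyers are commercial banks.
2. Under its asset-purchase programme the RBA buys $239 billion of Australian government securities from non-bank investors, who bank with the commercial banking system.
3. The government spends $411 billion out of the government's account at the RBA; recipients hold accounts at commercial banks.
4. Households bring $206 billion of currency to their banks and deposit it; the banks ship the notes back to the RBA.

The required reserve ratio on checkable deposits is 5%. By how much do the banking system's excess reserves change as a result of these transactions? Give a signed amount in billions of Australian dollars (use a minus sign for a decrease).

+$494.2 billion

OMO sale (to banks) $319 billion: reserves −$319B, deposits 0.
Asset purchase (from non-banks) $239 billion: reserves +$239B, deposits +$239B.
Government spending $411 billion: reserves +$411B, deposits +$411B.
Currency deposit $206 billion: reserves +$206B, deposits +$206B.
Totals: Δreserves = +$537B, Δdeposits = +$856B.
Δrequired reserves = 5% × +$856B = +$42.8B.
Δexcess reserves = Δreserves − Δrequired = +$537B − (+$42.8B) = +$494.2 billion.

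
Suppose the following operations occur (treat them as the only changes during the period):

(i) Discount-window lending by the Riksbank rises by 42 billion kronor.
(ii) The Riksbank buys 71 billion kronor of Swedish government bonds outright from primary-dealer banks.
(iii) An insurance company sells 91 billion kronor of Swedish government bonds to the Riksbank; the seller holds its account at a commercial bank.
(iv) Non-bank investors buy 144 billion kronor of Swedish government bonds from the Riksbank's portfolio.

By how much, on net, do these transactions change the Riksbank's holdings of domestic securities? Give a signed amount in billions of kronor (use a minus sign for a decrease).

+18 billion

Discount-window loan 42 billion kronor: the Riksbank's securities portfolio is untouched → 0.
OMO purchase (from banks) 71 billion kronor: securities added to the Riksbank's portfolio → +71B.
Asset purchase (from non-banks) 91 billion kronor: securities added to the Riksbank's portfolio → +91B.
Asset sale (to non-banks) 144 billion kronor: securities removed from the Riksbank's portfolio → −144B.
Net: 0 + 71 + 91 − 144 = +18 billion.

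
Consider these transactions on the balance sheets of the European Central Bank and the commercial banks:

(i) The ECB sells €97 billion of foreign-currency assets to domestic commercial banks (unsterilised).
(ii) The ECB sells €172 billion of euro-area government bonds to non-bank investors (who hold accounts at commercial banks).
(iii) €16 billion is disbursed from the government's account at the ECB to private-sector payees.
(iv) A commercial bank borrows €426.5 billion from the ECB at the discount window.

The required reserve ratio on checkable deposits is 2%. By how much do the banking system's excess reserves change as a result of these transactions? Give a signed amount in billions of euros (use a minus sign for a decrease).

+€176.62 billion

FX sale €97 billion: reserves −€97B, deposits 0.
Asset sale (to non-banks) €172 billion: reserves −€172B, deposits −€172B.
Government spending €16 billion: reserves +€16B, deposits +€16B.
Discount-window loan €426.5 billion: reserves +€426.5B, deposits 0.
Totals: Δreserves = +€173.5B, Δdeposits = −€156B.
Δrequired reserves = 2% × −€156B = −€3.12B.
Δexcess reserves = Δreserves − Δrequired = +€173.5B − (−€3.12B) = +€176.62 billion.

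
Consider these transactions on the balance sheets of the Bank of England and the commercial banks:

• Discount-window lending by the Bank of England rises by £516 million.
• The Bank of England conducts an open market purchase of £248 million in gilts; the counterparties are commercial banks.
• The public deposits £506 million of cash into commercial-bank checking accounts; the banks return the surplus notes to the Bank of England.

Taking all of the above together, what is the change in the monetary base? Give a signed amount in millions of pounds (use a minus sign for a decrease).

Bank of England balance sheet:
  Assets:      Securities +£248M, Loans to banks +£516M
  Liabilities: Bank reserves +£1270M, Currency in circulation −£506M
Commercial banking system:
  Assets:      Reserves at CB +£1270M, Securities −£248M
  Liabilities: Checkable deposits +£506M, Borrowings from CB +£516M
Monetary base = currency + reserves: −£506M + (+£1270M) = +£764 million.

+£764 million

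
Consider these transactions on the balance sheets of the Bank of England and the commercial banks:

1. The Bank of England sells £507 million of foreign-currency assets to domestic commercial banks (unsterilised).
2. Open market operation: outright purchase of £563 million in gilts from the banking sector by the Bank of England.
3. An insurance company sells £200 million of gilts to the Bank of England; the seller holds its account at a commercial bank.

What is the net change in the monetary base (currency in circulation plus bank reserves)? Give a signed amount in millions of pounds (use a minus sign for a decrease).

+£256 million

FX sale £507 million: Bank of England balance sheet contracts → −£507M.
OMO purchase (from banks) £563 million: Bank of England balance sheet expands → +£563M.
Asset purchase (from non-banks) £200 million: Bank of England balance sheet expands → +£200M.
Net: −507 + 563 + 200 = +£256 million.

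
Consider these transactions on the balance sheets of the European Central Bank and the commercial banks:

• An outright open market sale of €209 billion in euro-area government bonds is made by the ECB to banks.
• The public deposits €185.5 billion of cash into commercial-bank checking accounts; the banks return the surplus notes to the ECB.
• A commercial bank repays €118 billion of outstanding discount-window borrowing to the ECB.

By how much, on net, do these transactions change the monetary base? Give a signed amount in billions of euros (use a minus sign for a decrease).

-€327 billion

OMO sale (to banks) €209 billion: ECB balance sheet contracts → −€209B.
Currency deposit €185.5 billion: just a shift between currency and reserves — both are base money → 0.
Discount-window repayment €118 billion: ECB balance sheet contracts → −€118B.
Net: −209 + 0 − 118 = -€327 billion.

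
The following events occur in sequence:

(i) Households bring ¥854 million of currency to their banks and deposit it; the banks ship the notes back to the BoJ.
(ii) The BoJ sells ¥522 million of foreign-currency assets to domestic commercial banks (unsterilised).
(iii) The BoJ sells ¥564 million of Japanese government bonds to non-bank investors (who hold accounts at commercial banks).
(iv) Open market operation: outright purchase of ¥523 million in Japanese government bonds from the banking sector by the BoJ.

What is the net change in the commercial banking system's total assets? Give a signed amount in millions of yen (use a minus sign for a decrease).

BoJ balance sheet:
  Assets:      Securities −¥41M, Foreign assets −¥522M
  Liabilities: Bank reserves +¥291M, Currency in circulation −¥854M
Commercial banking system:
  Assets:      Reserves at CB +¥291M, Securities −¥523M, Foreign assets +¥522M
  Liabilities: Checkable deposits +¥290M
Change in total bank assets = +¥290 million.

+¥290 million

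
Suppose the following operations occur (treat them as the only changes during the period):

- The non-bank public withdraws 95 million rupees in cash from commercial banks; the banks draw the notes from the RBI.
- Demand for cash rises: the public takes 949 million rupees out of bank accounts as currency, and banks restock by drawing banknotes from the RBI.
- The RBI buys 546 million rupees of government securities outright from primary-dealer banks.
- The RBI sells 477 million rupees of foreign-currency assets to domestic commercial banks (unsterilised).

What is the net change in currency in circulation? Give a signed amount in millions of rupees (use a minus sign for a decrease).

RBI balance sheet:
  Assets:      Securities +546M, Foreign assets −477M
  Liabilities: Bank reserves −975M, Currency in circulation +1044M
So the change in currency in circulation is +1044 million.

+1044 million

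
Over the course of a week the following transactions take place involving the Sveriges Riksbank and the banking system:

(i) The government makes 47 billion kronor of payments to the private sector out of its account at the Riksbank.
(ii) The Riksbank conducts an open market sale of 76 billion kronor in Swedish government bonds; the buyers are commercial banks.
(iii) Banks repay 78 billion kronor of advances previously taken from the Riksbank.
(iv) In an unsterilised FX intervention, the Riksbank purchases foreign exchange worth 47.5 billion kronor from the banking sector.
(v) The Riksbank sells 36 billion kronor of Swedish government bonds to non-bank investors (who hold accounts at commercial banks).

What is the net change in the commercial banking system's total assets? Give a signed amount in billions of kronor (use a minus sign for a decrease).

-67 billion

Government spending 47 billion kronor: bank balance sheets expand → +47B.
OMO sale (to banks) 76 billion kronor: just an asset swap on bank balance sheets → 0.
Discount-window repayment 78 billion kronor: bank balance sheets shrink → −78B.
FX purchase 47.5 billion kronor: just an asset swap on bank balance sheets → 0.
Asset sale (to non-banks) 36 billion kronor: bank balance sheets shrink → −36B.
Net: 47 + 0 − 78 + 0 − 36 = -67 billion.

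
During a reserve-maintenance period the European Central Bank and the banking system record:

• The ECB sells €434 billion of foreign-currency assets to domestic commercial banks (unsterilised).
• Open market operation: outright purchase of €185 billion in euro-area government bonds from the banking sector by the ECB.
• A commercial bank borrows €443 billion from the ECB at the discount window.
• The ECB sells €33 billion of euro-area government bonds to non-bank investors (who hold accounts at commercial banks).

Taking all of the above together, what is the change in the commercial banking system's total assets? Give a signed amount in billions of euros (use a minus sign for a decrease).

FX sale €434 billion: just an asset swap on bank balance sheets → 0.
OMO purchase (from banks) €185 billion: just an asset swap on bank balance sheets → 0.
Discount-window loan €443 billion: bank balance sheets expand → +€443B.
Asset sale (to non-banks) €33 billion: bank balance sheets shrink → −€33B.
Net: 0 + 0 + 443 − 33 = +€410 billion.

+€410 billion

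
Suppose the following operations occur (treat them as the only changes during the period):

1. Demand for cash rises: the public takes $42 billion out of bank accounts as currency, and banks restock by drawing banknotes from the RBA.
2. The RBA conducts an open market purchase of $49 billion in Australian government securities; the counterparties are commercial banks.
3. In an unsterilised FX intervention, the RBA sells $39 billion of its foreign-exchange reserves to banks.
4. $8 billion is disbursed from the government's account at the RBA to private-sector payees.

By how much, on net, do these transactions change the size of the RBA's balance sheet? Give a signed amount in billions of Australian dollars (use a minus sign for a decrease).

Currency withdrawal $42 billion: only the composition of liabilities changes → 0.
OMO purchase (from banks) $49 billion: an RBA asset is acquired → +$49B.
FX sale $39 billion: an RBA asset is shed → −$39B.
Government spending $8 billion: only the composition of liabilities changes → 0.
Net: 0 + 49 − 39 + 0 = +$10 billion.

+$10 billion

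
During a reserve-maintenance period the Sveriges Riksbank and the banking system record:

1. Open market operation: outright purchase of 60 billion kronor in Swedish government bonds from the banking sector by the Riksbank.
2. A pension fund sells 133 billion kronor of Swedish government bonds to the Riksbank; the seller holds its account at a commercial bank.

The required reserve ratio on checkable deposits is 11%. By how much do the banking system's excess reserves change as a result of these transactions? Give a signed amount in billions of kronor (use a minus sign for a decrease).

OMO purchase (from banks) 60 billion kronor: reserves +60B, deposits 0.
Asset purchase (from non-banks) 133 billion kronor: reserves +133B, deposits +133B.
Totals: Δreserves = +193B, Δdeposits = +133B.
Δrequired reserves = 11% × +133B = +14.63B.
Δexcess reserves = Δreserves − Δrequired = +193B − (+14.63B) = +178.37 billion.

+178.37 billion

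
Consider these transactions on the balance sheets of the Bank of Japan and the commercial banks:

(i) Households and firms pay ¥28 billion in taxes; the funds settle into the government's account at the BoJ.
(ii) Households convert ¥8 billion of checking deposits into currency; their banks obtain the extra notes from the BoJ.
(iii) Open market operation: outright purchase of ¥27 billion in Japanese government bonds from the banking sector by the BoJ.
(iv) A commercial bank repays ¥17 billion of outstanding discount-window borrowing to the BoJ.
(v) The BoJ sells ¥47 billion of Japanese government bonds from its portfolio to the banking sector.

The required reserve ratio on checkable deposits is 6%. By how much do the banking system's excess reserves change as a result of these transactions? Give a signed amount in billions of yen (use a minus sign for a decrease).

Government account inflow ¥28 billion: reserves −¥28B, deposits −¥28B.
Currency withdrawal ¥8 billion: reserves −¥8B, deposits −¥8B.
OMO purchase (from banks) ¥27 billion: reserves +¥27B, deposits 0.
Discount-window repayment ¥17 billion: reserves −¥17B, deposits 0.
OMO sale (to banks) ¥47 billion: reserves −¥47B, deposits 0.
Totals: Δreserves = −¥73B, Δdeposits = −¥36B.
Δrequired reserves = 6% × −¥36B = −¥2.16B.
Δexcess reserves = Δreserves − Δrequired = −¥73B − (−¥2.16B) = -¥70.84 billion.

-¥70.84 billion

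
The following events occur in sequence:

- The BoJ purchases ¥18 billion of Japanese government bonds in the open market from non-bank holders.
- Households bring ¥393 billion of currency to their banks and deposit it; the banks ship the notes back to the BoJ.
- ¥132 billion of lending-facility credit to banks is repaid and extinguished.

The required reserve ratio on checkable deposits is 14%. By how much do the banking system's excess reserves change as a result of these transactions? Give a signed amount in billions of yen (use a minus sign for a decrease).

+¥221.46 billion

Asset purchase (from non-banks) ¥18 billion: reserves +¥18B, deposits +¥18B.
Currency deposit ¥393 billion: reserves +¥393B, deposits +¥393B.
Discount-window repayment ¥132 billion: reserves −¥132B, deposits 0.
Totals: Δreserves = +¥279B, Δdeposits = +¥411B.
Δrequired reserves = 14% × +¥411B = +¥57.54B.
Δexcess reserves = Δreserves − Δrequired = +¥279B − (+¥57.54B) = +¥221.46 billion.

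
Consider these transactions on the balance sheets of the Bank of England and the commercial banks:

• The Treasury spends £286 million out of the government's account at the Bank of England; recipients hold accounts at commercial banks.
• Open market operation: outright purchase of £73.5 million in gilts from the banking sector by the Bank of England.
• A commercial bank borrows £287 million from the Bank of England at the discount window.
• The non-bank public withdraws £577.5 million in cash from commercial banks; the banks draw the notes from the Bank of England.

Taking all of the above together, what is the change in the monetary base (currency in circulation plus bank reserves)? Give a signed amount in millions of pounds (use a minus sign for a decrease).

Government spending £286 million: a non-base liability converts back to reserves → +£286M.
OMO purchase (from banks) £73.5 million: Bank of England balance sheet expands → +£73.5M.
Discount-window loan £287 million: Bank of England balance sheet expands → +£287M.
Currency withdrawal £577.5 million: just a shift between currency and reserves — both are base money → 0.
Net: 286 + 73.5 + 287 + 0 = +£646.5 million.

+£646.5 million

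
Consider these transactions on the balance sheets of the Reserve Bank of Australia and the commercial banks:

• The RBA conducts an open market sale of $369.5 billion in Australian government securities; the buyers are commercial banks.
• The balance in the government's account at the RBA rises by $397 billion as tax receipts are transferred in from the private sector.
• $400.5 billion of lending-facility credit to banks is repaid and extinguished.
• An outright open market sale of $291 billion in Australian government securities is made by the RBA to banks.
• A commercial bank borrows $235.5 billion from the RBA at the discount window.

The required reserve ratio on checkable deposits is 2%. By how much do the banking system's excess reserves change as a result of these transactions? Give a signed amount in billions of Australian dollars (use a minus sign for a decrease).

OMO sale (to banks) $369.5 billion: reserves −$369.5B, deposits 0.
Government account inflow $397 billion: reserves −$397B, deposits −$397B.
Discount-window repayment $400.5 billion: reserves −$400.5B, deposits 0.
OMO sale (to banks) $291 billion: reserves −$291B, deposits 0.
Discount-window loan $235.5 billion: reserves +$235.5B, deposits 0.
Totals: Δreserves = −$1222.5B, Δdeposits = −$397B.
Δrequired reserves = 2% × −$397B = −$7.94B.
Δexcess reserves = Δreserves − Δrequired = −$1222.5B − (−$7.94B) = -$1214.56 billion.

-$1214.56 billion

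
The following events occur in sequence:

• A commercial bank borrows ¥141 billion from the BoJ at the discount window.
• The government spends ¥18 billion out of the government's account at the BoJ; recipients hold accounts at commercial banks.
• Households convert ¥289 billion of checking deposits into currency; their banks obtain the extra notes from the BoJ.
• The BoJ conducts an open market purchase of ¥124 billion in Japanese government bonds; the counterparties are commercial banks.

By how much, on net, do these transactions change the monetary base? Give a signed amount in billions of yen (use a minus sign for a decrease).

+¥283 billion

BoJ balance sheet:
  Assets:      Securities +¥124B, Loans to banks +¥141B
  Liabilities: Bank reserves −¥6B, Currency in circulation +¥289B, Government deposits −¥18B
Commercial banking system:
  Assets:      Reserves at CB −¥6B, Securities −¥124B
  Liabilities: Checkable deposits −¥271B, Borrowings from CB +¥141B
Monetary base = currency + reserves: +¥289B + (−¥6B) = +¥283 billion.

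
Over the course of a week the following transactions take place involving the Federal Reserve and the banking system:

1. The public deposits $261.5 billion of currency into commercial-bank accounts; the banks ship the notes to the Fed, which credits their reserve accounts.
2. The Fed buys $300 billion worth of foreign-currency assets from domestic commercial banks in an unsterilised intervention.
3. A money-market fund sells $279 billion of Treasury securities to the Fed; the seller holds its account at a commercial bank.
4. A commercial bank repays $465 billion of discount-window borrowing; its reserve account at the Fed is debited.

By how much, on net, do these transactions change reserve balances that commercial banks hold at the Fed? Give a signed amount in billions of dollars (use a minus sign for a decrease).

Fed balance sheet:
  Assets:      Securities +$279B, Loans to banks −$465B, Foreign assets +$300B
  Liabilities: Bank reserves +$375.5B, Currency in circulation −$261.5B
So the change in reserve balances that commercial banks hold at the Fed is +$375.5 billion.

+$375.5 billion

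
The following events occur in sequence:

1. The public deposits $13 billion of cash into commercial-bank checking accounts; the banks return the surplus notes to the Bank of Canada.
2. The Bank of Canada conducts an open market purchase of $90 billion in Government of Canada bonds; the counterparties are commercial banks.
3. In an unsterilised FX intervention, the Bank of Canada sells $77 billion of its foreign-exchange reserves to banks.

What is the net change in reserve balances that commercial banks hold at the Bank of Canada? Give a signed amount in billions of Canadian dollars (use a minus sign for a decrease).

Bank of Canada balance sheet:
  Assets:      Securities +$90B, Foreign assets −$77B
  Liabilities: Bank reserves +$26B, Currency in circulation −$13B
So the change in reserve balances that commercial banks hold at the Bank of Canada is +$26 billion.

+$26 billion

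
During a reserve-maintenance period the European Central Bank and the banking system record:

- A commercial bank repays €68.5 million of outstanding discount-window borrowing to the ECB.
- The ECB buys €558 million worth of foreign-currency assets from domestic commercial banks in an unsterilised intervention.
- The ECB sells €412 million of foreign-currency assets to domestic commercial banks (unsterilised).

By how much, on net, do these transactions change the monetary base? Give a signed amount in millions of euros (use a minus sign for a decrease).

Discount-window repayment €68.5 million: ECB balance sheet contracts → −€68.5M.
FX purchase €558 million: ECB balance sheet expands → +€558M.
FX sale €412 million: ECB balance sheet contracts → −€412M.
Net: −68.5 + 558 − 412 = +€77.5 million.

+€77.5 million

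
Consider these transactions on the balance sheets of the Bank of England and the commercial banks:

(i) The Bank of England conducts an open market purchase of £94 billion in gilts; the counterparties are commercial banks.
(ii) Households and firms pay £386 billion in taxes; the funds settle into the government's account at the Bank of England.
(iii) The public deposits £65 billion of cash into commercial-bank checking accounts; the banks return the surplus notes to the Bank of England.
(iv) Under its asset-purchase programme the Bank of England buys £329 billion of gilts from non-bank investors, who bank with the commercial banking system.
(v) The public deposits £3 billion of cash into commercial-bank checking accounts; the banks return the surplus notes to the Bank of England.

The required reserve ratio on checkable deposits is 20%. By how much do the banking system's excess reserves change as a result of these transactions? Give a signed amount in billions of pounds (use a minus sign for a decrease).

OMO purchase (from banks) £94 billion: reserves +£94B, deposits 0.
Government account inflow £386 billion: reserves −£386B, deposits −£386B.
Currency deposit £65 billion: reserves +£65B, deposits +£65B.
Asset purchase (from non-banks) £329 billion: reserves +£329B, deposits +£329B.
Currency deposit £3 billion: reserves +£3B, deposits +£3B.
Totals: Δreserves = +£105B, Δdeposits = +£11B.
Δrequired reserves = 20% × +£11B = +£2.2B.
Δexcess reserves = Δreserves − Δrequired = +£105B − (+£2.2B) = +£102.8 billion.

+£102.8 billion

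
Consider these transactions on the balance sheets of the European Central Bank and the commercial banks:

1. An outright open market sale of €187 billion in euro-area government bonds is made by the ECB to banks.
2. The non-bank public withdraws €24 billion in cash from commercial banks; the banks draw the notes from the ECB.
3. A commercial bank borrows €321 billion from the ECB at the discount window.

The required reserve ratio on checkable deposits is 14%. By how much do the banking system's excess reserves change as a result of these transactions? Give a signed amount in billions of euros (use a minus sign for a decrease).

+€113.36 billion

OMO sale (to banks) €187 billion: reserves −€187B, deposits 0.
Currency withdrawal €24 billion: reserves −€24B, deposits −€24B.
Discount-window loan €321 billion: reserves +€321B, deposits 0.
Totals: Δreserves = +€110B, Δdeposits = −€24B.
Δrequired reserves = 14% × −€24B = −€3.36B.
Δexcess reserves = Δreserves − Δrequired = +€110B − (−€3.36B) = +€113.36 billion.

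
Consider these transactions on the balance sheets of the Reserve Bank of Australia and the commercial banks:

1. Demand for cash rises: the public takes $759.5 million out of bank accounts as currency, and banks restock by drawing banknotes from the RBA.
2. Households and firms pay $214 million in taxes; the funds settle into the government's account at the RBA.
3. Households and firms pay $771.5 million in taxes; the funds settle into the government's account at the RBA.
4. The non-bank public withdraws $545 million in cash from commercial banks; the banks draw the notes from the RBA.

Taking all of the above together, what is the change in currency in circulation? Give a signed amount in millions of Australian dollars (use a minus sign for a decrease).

Currency withdrawal $759.5 million: notes leave the central bank → +$759.5M.
Government account inflow $214 million: no currency enters or leaves circulation → 0.
Government account inflow $771.5 million: no currency enters or leaves circulation → 0.
Currency withdrawal $545 million: notes leave the central bank → +$545M.
Net: 759.5 + 0 + 0 + 545 = +$1304.5 million.

+$1304.5 million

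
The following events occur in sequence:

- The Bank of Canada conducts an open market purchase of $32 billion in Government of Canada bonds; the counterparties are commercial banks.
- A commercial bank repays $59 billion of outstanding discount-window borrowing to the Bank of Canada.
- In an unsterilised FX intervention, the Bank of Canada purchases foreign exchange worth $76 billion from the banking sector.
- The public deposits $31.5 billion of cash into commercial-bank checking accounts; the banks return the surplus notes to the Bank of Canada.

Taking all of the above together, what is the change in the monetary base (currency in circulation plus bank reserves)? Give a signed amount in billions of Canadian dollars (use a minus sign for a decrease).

OMO purchase (from banks) $32 billion: Bank of Canada balance sheet expands → +$32B.
Discount-window repayment $59 billion: Bank of Canada balance sheet contracts → −$59B.
FX purchase $76 billion: Bank of Canada balance sheet expands → +$76B.
Currency deposit $31.5 billion: just a shift between currency and reserves — both are base money → 0.
Net: 32 − 59 + 76 + 0 = +$49 billion.

+$49 billion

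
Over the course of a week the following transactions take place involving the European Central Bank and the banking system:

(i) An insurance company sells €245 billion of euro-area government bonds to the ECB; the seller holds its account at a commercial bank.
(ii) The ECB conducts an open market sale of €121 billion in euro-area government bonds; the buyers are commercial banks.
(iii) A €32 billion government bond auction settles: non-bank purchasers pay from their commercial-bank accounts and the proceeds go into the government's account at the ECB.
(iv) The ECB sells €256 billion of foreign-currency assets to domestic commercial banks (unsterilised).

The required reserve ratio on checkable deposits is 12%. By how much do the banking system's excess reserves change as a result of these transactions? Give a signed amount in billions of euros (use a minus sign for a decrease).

Asset purchase (from non-banks) €245 billion: reserves +€245B, deposits +€245B.
OMO sale (to banks) €121 billion: reserves −€121B, deposits 0.
Government account inflow €32 billion: reserves −€32B, deposits −€32B.
FX sale €256 billion: reserves −€256B, deposits 0.
Totals: Δreserves = −€164B, Δdeposits = +€213B.
Δrequired reserves = 12% × +€213B = +€25.56B.
Δexcess reserves = Δreserves − Δrequired = −€164B − (+€25.56B) = -€189.56 billion.

-€189.56 billion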